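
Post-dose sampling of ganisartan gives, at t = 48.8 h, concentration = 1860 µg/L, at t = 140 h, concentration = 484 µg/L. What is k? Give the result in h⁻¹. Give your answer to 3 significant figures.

0.0148 h⁻¹

k = ln(C₁/C₂) / (t₂ − t₁) = ln(1860/484) / (140 − 48.8)
  = 1.346 / 91.20 = 0.01476 h⁻¹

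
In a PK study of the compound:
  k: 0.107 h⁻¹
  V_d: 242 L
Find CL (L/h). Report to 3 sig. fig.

25.9 L/h

CL = k × Vd = 0.107 × 242 = 25.89 L/h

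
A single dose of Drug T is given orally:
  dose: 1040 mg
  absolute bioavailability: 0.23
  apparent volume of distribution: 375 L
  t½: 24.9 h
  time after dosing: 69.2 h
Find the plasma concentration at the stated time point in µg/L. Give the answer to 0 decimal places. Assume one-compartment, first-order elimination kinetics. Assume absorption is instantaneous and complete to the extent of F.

93 µg/L

Amount reaching circulation = F × Dose = 0.23 × 1040 = 239.2 mg
C₀ = F·Dose / Vd = 239.2 / 375 = 0.6379 mg/L
k = ln2 / t½ = 0.693147 / 24.9 = 0.02784 h⁻¹
C = C₀ · e^(−k·t) = 0.6379 × e^(−0.02784 × 69.2)
  = 0.6379 × 0.1457 = 0.09294 mg/L
Convert: 0.09294 mg/L × 1000 = 92.94 µg/L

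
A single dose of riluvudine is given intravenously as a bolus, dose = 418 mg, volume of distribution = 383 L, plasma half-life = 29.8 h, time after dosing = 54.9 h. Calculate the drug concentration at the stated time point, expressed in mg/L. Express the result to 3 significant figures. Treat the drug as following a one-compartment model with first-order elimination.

C₀ = Dose / Vd = 418.0 / 383 = 1.091 mg/L
k = ln2 / t½ = 0.693147 / 29.8 = 0.02326 h⁻¹
C = C₀ · e^(−k·t) = 1.091 × e^(−0.02326 × 54.9)
  = 1.091 × 0.2789 = 0.3043 mg/L

0.304 mg/L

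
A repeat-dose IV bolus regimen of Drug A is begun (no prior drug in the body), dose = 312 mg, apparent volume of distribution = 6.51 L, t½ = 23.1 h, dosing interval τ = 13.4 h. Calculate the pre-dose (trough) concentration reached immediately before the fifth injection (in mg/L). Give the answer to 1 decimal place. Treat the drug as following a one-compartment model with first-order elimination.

77.4 mg/L

C₀ per dose = Dose / Vd = 312 / 6.51 = 47.93 mg/L
k = ln2 / t½ = 0.693147 / 23.1 = 0.03001 h⁻¹
Fraction remaining after one interval: r = e^(−kτ) = e^(−0.03001 × 13.4) = 0.6689
Before dose 5, 4 doses have been given (aged 1τ, 2τ, 3τ, 4τ).
C_trough = C₀ × (r + r² + … + r^4) = C₀ × r(1−r^4)/(1−r)
        = 47.93 × 0.6689 × (1 − 0.2002) / (1 − 0.6689) = 77.44 mg/L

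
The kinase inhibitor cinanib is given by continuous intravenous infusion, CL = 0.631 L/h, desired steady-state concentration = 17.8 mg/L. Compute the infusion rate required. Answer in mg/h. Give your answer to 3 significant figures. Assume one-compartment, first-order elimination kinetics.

At steady state, infusion rate R₀ = Css × CL = 17.8 × 0.6310 = 11.23 mg/h

11.2 mg/h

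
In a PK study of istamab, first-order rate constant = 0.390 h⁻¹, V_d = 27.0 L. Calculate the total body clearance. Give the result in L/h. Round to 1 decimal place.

CL = k × Vd = 0.390 × 27.0 = 10.53 L/h

10.5 L/h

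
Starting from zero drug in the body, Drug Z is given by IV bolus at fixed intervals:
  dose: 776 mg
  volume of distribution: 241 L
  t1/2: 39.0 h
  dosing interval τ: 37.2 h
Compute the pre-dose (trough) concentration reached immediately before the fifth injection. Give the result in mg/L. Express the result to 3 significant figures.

3.19 mg/L

C₀ per dose = Dose / Vd = 776 / 241 = 3.220 mg/L
k = ln2 / t½ = 0.693147 / 39.0 = 0.01777 h⁻¹
Fraction remaining after one interval: r = e^(−kτ) = e^(−0.01777 × 37.2) = 0.5163
Before dose 5, 4 doses have been given (aged 1τ, 2τ, 3τ, 4τ).
C_trough = C₀ × (r + r² + … + r^4) = C₀ × r(1−r^4)/(1−r)
        = 3.220 × 0.5163 × (1 − 0.07106) / (1 − 0.5163) = 3.193 mg/L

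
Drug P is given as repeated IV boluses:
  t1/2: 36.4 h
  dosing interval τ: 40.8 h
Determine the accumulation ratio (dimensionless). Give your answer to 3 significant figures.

1.85

k = ln2 / t½ = 0.693147 / 36.4 = 0.01904 h⁻¹
e^(−kτ) = e^(−0.01904 × 40.8) = 0.4599
Accumulation ratio R = 1 / (1 − e^(−kτ)) = 1 / (1 − 0.4599) = 1.852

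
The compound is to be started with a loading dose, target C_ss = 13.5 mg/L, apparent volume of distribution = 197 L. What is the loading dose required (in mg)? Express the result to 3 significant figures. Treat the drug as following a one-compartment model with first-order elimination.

LD = Css × Vd = 13.5 × 197 = 2660 mg

2660 mg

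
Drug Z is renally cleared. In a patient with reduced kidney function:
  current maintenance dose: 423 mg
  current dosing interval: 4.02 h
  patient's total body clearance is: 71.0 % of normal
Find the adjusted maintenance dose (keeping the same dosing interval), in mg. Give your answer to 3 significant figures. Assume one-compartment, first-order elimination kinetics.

To keep the same average steady-state level, dosing rate must scale with clearance.
CL ratio = 71.0 / 100 = 0.7100
New dose (same interval) = 423 × 0.7100 = 300.3 mg

300 mg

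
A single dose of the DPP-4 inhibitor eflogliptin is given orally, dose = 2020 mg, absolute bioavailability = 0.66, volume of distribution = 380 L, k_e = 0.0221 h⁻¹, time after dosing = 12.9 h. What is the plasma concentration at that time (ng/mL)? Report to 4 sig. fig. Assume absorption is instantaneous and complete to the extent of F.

Amount reaching circulation = F × Dose = 0.66 × 2020 = 1333 mg
C₀ = F·Dose / Vd = 1333 / 380 = 3.508 mg/L
C = C₀ · e^(−k·t) = 3.508 × e^(−0.02210 × 12.9)
  = 3.508 × 0.7519 = 2.638 mg/L
Convert: 2.638 mg/L × 1000 = 2638 ng/mL

2638 ng/mL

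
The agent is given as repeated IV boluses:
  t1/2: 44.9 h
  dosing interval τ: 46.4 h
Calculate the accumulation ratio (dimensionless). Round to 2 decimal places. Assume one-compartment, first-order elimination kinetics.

k = ln2 / t½ = 0.693147 / 44.9 = 0.01544 h⁻¹
e^(−kτ) = e^(−0.01544 × 46.4) = 0.4885
Accumulation ratio R = 1 / (1 − e^(−kτ)) = 1 / (1 − 0.4885) = 1.955

1.96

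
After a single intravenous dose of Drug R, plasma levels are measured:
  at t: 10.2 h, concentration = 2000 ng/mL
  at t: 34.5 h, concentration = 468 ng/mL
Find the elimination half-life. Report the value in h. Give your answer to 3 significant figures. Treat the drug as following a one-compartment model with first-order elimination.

11.6 h

k = ln(C₁/C₂) / (t₂ − t₁) = ln(2000/468) / (34.5 − 10.2)
  = 1.452 / 24.30 = 0.05975 h⁻¹
t½ = ln2 / k = 0.693147 / 0.05975 = 11.60 h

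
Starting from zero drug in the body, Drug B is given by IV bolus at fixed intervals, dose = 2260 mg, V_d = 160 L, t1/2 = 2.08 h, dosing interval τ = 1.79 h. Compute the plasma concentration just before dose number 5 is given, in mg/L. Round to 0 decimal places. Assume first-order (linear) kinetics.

C₀ per dose = Dose / Vd = 2260 / 160 = 14.13 mg/L
k = ln2 / t½ = 0.693147 / 2.08 = 0.3332 h⁻¹
Fraction remaining after one interval: r = e^(−kτ) = e^(−0.3332 × 1.79) = 0.5508
Before dose 5, 4 doses have been given (aged 1τ, 2τ, 3τ, 4τ).
C_trough = C₀ × (r + r² + … + r^4) = C₀ × r(1−r^4)/(1−r)
        = 14.13 × 0.5508 × (1 − 0.09204) / (1 − 0.5508) = 15.73 mg/L

16 mg/L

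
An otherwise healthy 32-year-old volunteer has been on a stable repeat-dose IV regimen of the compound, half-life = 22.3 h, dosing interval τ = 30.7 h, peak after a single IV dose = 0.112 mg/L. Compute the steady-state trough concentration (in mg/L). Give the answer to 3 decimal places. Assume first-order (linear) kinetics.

0.070 mg/L

k = ln2 / t½ = 0.693147 / 22.3 = 0.03108 h⁻¹
e^(−kτ) = e^(−0.03108 × 30.7) = 0.3851
Accumulation ratio R = 1 / (1 − e^(−kτ)) = 1 / (1 − 0.3851) = 1.626
Steady-state trough = C₀ × R × e^(−kτ) = 0.112 × 1.626 × 0.3851 = 0.07013 mg/L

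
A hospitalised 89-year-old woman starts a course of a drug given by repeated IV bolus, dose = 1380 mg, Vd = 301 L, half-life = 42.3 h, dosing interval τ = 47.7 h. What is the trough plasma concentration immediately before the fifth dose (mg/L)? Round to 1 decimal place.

C₀ per dose = Dose / Vd = 1380 / 301 = 4.585 mg/L
k = ln2 / t½ = 0.693147 / 42.3 = 0.01639 h⁻¹
Fraction remaining after one interval: r = e^(−kτ) = e^(−0.01639 × 47.7) = 0.4576
Before dose 5, 4 doses have been given (aged 1τ, 2τ, 3τ, 4τ).
C_trough = C₀ × (r + r² + … + r^4) = C₀ × r(1−r^4)/(1−r)
        = 4.585 × 0.4576 × (1 − 0.04385) / (1 − 0.4576) = 3.699 mg/L

3.7 mg/L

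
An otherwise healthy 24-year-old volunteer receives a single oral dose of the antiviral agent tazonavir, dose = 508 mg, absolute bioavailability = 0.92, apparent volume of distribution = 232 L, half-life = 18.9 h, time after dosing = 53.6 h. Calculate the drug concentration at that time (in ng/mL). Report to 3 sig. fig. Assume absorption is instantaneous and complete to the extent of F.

282 ng/mL

Amount reaching circulation = F × Dose = 0.92 × 508.0 = 467.4 mg
C₀ = F·Dose / Vd = 467.4 / 232 = 2.015 mg/L
k = ln2 / t½ = 0.693147 / 18.9 = 0.03667 h⁻¹
C = C₀ · e^(−k·t) = 2.015 × e^(−0.03667 × 53.6)
  = 2.015 × 0.1401 = 0.2823 mg/L
Convert: 0.2823 mg/L × 1000 = 282.3 ng/mL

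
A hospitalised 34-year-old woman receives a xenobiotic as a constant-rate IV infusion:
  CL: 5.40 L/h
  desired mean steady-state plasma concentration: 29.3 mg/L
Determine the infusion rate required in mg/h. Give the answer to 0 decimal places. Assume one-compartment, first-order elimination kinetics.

At steady state, infusion rate R₀ = Css × CL = 29.3 × 5.400 = 158.2 mg/h

158 mg/h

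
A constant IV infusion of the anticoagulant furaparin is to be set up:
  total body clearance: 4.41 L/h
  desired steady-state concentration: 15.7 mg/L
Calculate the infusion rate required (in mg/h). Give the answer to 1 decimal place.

At steady state, infusion rate R₀ = Css × CL = 15.7 × 4.410 = 69.24 mg/h

69.2 mg/h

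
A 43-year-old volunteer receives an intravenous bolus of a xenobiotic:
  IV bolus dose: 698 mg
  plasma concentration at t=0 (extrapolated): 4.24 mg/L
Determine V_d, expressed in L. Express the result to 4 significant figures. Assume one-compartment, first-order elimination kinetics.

Vd = Dose / C₀ = 698.0 / 4.24 = 164.6 L

164.6 L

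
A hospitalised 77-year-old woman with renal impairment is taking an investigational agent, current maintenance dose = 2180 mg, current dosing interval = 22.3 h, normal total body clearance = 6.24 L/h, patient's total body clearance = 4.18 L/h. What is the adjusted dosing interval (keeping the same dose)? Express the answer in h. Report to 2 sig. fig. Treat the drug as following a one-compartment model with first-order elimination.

33 h

To keep the same average steady-state level, dosing rate must scale with clearance.
CL ratio = 4.18 / 6.24 = 0.6699
New interval (same dose) = 22.3 / 0.6699 = 33.29 h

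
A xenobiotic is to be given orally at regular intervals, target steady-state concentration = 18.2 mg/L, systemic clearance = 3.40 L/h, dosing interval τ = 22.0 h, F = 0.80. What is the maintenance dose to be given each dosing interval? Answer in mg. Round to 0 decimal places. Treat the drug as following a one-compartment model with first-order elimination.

At steady state, F × (Dose/τ) = Css × CL.
Dose = Css × CL × τ / F = 18.2 × 3.400 × 22.0 / 0.80 = 1702 mg

1702 mg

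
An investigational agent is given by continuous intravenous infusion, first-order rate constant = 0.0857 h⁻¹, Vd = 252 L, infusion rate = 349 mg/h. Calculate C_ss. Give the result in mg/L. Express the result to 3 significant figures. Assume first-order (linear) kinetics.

16.2 mg/L

CL = k × Vd = 0.08570 × 252 = 21.60 L/h
At steady state Css = R₀ / CL = 349 / 21.60 = 16.16 mg/L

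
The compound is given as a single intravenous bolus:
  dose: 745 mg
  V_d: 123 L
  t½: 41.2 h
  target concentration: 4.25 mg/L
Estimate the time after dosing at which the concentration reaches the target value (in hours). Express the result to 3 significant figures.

21.1 h

C₀ = Dose / Vd = 745.0 / 123 = 6.057 mg/L
k = ln2 / t½ = 0.693147 / 41.2 = 0.01682 h⁻¹
t = ln(C₀ / C) / k = ln(6.057 / 4.25) / 0.01682
  = ln(1.425) / 0.01682 = 0.3542 / 0.01682 = 21.06 h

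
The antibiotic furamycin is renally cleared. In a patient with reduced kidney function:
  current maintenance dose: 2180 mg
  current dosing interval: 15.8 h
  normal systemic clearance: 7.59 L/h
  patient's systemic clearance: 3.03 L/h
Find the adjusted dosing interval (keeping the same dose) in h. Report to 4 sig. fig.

39.58 h

To keep the same average steady-state level, dosing rate must scale with clearance.
CL ratio = 3.03 / 7.59 = 0.3992
New interval (same dose) = 15.8 / 0.3992 = 39.58 h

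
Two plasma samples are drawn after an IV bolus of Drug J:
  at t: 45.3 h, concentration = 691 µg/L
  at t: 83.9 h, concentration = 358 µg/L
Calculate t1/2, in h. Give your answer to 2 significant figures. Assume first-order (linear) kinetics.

k = ln(C₁/C₂) / (t₂ − t₁) = ln(691/358) / (83.9 − 45.3)
  = 0.6576 / 38.60 = 0.01704 h⁻¹
t½ = ln2 / k = 0.693147 / 0.01704 = 40.68 h

41 h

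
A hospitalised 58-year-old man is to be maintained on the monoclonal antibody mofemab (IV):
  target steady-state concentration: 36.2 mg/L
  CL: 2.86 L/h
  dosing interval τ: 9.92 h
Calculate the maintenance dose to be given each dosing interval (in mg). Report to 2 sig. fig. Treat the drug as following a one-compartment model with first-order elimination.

At steady state, Dose/τ = Css × CL.
Dose = Css × CL × τ = 36.2 × 2.860 × 9.92 = 1027 mg

1000 mg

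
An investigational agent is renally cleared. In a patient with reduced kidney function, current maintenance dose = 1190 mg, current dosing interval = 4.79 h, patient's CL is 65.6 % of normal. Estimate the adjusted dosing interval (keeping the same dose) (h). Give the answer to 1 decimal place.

7.3 h

To keep the same average steady-state level, dosing rate must scale with clearance.
CL ratio = 65.6 / 100 = 0.6560
New interval (same dose) = 4.79 / 0.6560 = 7.302 h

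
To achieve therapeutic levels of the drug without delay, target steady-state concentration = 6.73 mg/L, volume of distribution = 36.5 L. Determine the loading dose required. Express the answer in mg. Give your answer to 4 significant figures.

LD = Css × Vd = 6.73 × 36.5 = 245.6 mg

245.6 mg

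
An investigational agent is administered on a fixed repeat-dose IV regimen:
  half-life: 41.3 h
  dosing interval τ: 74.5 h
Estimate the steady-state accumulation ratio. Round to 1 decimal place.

1.4

k = ln2 / t½ = 0.693147 / 41.3 = 0.01678 h⁻¹
e^(−kτ) = e^(−0.01678 × 74.5) = 0.2865
Accumulation ratio R = 1 / (1 − e^(−kτ)) = 1 / (1 − 0.2865) = 1.402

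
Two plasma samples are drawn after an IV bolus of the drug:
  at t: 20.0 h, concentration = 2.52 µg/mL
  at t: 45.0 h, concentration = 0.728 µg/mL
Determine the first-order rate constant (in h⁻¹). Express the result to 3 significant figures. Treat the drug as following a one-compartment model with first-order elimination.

0.0497 h⁻¹

k = ln(C₁/C₂) / (t₂ − t₁) = ln(2.52/0.728) / (45.0 − 20.0)
  = 1.242 / 25.00 = 0.04968 h⁻¹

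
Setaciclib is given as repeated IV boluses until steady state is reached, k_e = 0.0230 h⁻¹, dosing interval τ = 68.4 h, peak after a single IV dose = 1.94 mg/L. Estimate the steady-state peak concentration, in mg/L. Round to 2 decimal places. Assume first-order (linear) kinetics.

2.45 mg/L

e^(−kτ) = e^(−0.02300 × 68.4) = 0.2074
Accumulation ratio R = 1 / (1 − e^(−kτ)) = 1 / (1 − 0.2074) = 1.262
Steady-state peak = C₀ × R = 1.94 × 1.262 = 2.448 mg/L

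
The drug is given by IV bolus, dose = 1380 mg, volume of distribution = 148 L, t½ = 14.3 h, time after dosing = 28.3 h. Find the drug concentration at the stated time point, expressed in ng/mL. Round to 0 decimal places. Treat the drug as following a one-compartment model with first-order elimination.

C₀ = Dose / Vd = 1380 / 148 = 9.324 mg/L
k = ln2 / t½ = 0.693147 / 14.3 = 0.04847 h⁻¹
C = C₀ · e^(−k·t) = 9.324 × e^(−0.04847 × 28.3)
  = 9.324 × 0.2537 = 2.365 mg/L
Convert: 2.365 mg/L × 1000 = 2365 ng/mL

2365 ng/mL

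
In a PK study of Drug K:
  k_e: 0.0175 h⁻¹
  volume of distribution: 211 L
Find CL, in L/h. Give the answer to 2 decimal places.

3.69 L/h

CL = k × Vd = 0.0175 × 211 = 3.693 L/h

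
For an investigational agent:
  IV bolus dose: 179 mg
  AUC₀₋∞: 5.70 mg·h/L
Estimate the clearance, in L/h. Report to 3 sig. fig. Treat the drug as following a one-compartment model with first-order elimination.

CL = Dose / AUC = 179 / 5.70 = 31.40 L/h

31.4 L/h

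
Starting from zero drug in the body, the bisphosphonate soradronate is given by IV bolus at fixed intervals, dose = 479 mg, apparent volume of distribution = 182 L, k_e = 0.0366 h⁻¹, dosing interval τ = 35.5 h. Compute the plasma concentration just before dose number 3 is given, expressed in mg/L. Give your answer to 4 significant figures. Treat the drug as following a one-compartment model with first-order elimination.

0.9135 mg/L

C₀ per dose = Dose / Vd = 479 / 182 = 2.632 mg/L
Fraction remaining after one interval: r = e^(−kτ) = e^(−0.03660 × 35.5) = 0.2727
Before dose 3, 2 doses have been given (aged 1τ, 2τ).
C_trough = C₀ × (r + r²) = 2.632 × (0.2727 + 0.07437) = 0.9135 mg/L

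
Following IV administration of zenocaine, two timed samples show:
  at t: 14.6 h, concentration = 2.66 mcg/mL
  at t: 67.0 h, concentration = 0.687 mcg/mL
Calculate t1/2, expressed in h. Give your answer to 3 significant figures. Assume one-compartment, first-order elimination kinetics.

k = ln(C₁/C₂) / (t₂ − t₁) = ln(2.66/0.687) / (67.0 − 14.6)
  = 1.354 / 52.40 = 0.02584 h⁻¹
t½ = ln2 / k = 0.693147 / 0.02584 = 26.82 h

26.8 h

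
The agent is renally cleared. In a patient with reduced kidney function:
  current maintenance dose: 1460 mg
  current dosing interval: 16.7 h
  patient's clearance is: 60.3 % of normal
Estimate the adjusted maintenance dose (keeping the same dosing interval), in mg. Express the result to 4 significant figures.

880.4 mg

To keep the same average steady-state level, dosing rate must scale with clearance.
CL ratio = 60.3 / 100 = 0.6030
New dose (same interval) = 1460 × 0.6030 = 880.4 mg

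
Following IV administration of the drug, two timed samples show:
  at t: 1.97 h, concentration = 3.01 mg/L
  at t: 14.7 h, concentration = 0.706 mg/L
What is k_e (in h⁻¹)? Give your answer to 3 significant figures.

k = ln(C₁/C₂) / (t₂ − t₁) = ln(3.01/0.706) / (14.7 − 1.97)
  = 1.450 / 12.73 = 0.1139 h⁻¹

0.114 h⁻¹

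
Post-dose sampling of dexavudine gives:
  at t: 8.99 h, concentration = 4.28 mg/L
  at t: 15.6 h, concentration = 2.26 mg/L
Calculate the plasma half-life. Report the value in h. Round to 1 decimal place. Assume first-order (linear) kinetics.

k = ln(C₁/C₂) / (t₂ − t₁) = ln(4.28/2.26) / (15.6 − 8.99)
  = 0.6386 / 6.610 = 0.09661 h⁻¹
t½ = ln2 / k = 0.693147 / 0.09661 = 7.175 h

7.2 h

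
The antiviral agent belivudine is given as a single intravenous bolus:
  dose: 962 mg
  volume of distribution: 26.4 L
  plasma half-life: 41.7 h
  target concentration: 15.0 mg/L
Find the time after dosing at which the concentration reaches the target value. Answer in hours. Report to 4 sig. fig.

C₀ = Dose / Vd = 962.0 / 26.4 = 36.44 mg/L
k = ln2 / t½ = 0.693147 / 41.7 = 0.01662 h⁻¹
t = ln(C₀ / C) / k = ln(36.44 / 15.0) / 0.01662
  = ln(2.429) / 0.01662 = 0.8875 / 0.01662 = 53.40 h

53.40 h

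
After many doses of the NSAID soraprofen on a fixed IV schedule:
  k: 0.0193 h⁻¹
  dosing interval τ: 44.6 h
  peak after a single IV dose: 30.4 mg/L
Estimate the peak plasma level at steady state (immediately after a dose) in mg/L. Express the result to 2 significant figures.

e^(−kτ) = e^(−0.01930 × 44.6) = 0.4228
Accumulation ratio R = 1 / (1 − e^(−kτ)) = 1 / (1 − 0.4228) = 1.733
Steady-state peak = C₀ × R = 30.4 × 1.733 = 52.68 mg/L

53 mg/L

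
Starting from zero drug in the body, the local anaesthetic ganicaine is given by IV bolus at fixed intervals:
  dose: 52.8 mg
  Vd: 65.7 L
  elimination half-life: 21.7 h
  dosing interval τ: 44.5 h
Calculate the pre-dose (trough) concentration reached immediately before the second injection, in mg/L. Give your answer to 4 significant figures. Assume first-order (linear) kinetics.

C₀ per dose = Dose / Vd = 52.8 / 65.7 = 0.8037 mg/L
k = ln2 / t½ = 0.693147 / 21.7 = 0.03194 h⁻¹
Fraction remaining after one interval: r = e^(−kτ) = e^(−0.03194 × 44.5) = 0.2414
Before dose 2, 1 dose has been given (aged 1τ).
C_trough = C₀ × r = 0.8037 × 0.2414 = 0.1940 mg/L

0.1940 mg/L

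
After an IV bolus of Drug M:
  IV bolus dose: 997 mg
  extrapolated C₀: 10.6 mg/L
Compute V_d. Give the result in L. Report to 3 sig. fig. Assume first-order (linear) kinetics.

Vd = Dose / C₀ = 997.0 / 10.6 = 94.06 L

94.1 L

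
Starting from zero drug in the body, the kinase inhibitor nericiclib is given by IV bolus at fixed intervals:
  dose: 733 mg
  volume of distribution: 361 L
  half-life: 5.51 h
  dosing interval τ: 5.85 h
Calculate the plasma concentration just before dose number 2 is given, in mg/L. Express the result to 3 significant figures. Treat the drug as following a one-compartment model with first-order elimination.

0.973 mg/L

C₀ per dose = Dose / Vd = 733 / 361 = 2.030 mg/L
k = ln2 / t½ = 0.693147 / 5.51 = 0.1258 h⁻¹
Fraction remaining after one interval: r = e^(−kτ) = e^(−0.1258 × 5.85) = 0.4791
Before dose 2, 1 dose has been given (aged 1τ).
C_trough = C₀ × r = 2.030 × 0.4791 = 0.9726 mg/L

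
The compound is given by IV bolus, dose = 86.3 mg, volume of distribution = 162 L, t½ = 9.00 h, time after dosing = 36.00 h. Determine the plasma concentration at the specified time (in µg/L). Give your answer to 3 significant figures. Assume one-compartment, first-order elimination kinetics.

33.3 µg/L

C₀ = Dose / Vd = 86.30 / 162 = 0.5327 mg/L
k = ln2 / t½ = 0.693147 / 9.00 = 0.07702 h⁻¹
t / t½ = 36.00 / 9.00 = 4 half-lives
C = C₀ × (1/2)^4 = 0.5327 × 0.06250 = 0.03329 mg/L
Convert: 0.03329 mg/L × 1000 = 33.29 µg/L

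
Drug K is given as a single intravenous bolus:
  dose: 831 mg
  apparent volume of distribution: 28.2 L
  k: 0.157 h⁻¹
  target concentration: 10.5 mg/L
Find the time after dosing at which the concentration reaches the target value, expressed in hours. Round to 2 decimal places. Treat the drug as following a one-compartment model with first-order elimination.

C₀ = Dose / Vd = 831.0 / 28.2 = 29.47 mg/L
t = ln(C₀ / C) / k = ln(29.47 / 10.5) / 0.1570
  = ln(2.807) / 0.1570 = 1.032 / 0.1570 = 6.573 h

6.57 h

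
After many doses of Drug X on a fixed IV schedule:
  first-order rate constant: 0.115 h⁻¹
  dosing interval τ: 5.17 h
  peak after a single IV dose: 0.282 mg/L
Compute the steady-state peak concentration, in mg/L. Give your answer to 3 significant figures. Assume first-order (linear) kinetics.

0.629 mg/L

e^(−kτ) = e^(−0.1150 × 5.17) = 0.5518
Accumulation ratio R = 1 / (1 − e^(−kτ)) = 1 / (1 − 0.5518) = 2.231
Steady-state peak = C₀ × R = 0.282 × 2.231 = 0.6291 mg/L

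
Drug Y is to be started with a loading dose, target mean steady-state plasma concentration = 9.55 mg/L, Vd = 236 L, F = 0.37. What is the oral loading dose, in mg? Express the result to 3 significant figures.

6090 mg

LD = Css × Vd / F = 9.55 × 236 / 0.37 = 6091 mg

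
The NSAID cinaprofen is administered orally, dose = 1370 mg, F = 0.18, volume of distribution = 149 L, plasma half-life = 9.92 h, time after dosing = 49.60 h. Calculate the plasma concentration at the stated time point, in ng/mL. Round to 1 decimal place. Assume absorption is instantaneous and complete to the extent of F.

51.7 ng/mL

Amount reaching circulation = F × Dose = 0.18 × 1370 = 246.6 mg
C₀ = F·Dose / Vd = 246.6 / 149 = 1.655 mg/L
k = ln2 / t½ = 0.693147 / 9.92 = 0.06987 h⁻¹
t / t½ = 49.60 / 9.92 = 5 half-lives
C = C₀ × (1/2)^5 = 1.655 × 0.03125 = 0.05172 mg/L
Convert: 0.05172 mg/L × 1000 = 51.72 ng/mL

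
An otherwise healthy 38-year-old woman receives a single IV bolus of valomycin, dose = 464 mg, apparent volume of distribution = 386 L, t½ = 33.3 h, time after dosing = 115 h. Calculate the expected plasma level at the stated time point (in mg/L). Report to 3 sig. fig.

C₀ = Dose / Vd = 464.0 / 386 = 1.202 mg/L
k = ln2 / t½ = 0.693147 / 33.3 = 0.02082 h⁻¹
C = C₀ · e^(−k·t) = 1.202 × e^(−0.02082 × 115)
  = 1.202 × 0.09124 = 0.1097 mg/L

0.110 mg/L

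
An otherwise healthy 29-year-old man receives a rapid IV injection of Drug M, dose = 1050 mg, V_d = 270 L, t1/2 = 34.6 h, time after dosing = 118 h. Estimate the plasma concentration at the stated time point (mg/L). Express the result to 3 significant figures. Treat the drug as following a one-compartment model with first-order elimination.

0.366 mg/L

C₀ = Dose / Vd = 1050 / 270 = 3.889 mg/L
k = ln2 / t½ = 0.693147 / 34.6 = 0.02003 h⁻¹
C = C₀ · e^(−k·t) = 3.889 × e^(−0.02003 × 118)
  = 3.889 × 0.09409 = 0.3659 mg/L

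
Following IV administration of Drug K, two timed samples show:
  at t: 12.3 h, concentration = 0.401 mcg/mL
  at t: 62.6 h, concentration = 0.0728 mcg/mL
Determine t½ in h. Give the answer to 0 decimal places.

k = ln(C₁/C₂) / (t₂ − t₁) = ln(0.401/0.0728) / (62.6 − 12.3)
  = 1.706 / 50.30 = 0.03392 h⁻¹
t½ = ln2 / k = 0.693147 / 0.03392 = 20.43 h

20 h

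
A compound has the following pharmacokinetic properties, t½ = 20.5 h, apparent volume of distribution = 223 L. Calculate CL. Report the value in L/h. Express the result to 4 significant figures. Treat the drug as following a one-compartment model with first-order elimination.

k = ln2 / t½ = 0.693147 / 20.5 = 0.03381 h⁻¹
CL = k × Vd = 0.03381 × 223 = 7.540 L/h

7.540 L/h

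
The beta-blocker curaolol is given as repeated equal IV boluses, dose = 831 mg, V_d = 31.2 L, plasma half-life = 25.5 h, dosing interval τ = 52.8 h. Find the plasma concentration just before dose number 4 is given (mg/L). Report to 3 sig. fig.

8.21 mg/L

C₀ per dose = Dose / Vd = 831 / 31.2 = 26.63 mg/L
k = ln2 / t½ = 0.693147 / 25.5 = 0.02718 h⁻¹
Fraction remaining after one interval: r = e^(−kτ) = e^(−0.02718 × 52.8) = 0.2381
Before dose 4, 3 doses have been given (aged 1τ, 2τ, 3τ).
C_trough = C₀ × (r + r² + … + r^3) = C₀ × r(1−r^3)/(1−r)
        = 26.63 × 0.2381 × (1 − 0.01350) / (1 − 0.2381) = 8.210 mg/L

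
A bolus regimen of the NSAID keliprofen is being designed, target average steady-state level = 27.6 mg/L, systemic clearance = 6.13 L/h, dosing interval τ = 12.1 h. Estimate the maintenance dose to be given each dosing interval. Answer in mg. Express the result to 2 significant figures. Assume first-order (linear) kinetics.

2000 mg

At steady state, Dose/τ = Css × CL.
Dose = Css × CL × τ = 27.6 × 6.130 × 12.1 = 2047 mg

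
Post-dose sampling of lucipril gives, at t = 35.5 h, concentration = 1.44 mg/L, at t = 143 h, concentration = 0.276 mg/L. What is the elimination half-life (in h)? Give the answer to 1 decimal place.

k = ln(C₁/C₂) / (t₂ − t₁) = ln(1.44/0.276) / (143 − 35.5)
  = 1.652 / 107.5 = 0.01537 h⁻¹
t½ = ln2 / k = 0.693147 / 0.01537 = 45.10 h

45.1 h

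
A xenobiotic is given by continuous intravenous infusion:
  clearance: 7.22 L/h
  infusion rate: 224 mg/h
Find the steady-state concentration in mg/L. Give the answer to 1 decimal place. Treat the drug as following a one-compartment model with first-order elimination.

31.0 mg/L

At steady state Css = R₀ / CL = 224 / 7.220 = 31.02 mg/L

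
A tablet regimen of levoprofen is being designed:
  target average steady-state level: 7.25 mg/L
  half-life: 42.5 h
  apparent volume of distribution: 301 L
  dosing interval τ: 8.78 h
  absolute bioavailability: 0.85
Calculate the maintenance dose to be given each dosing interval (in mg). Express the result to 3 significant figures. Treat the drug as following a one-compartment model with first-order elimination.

k = ln2 / t½ = 0.693147 / 42.5 = 0.01631 h⁻¹
CL = k × Vd = 0.01631 × 301 = 4.909 L/h
At steady state, F × (Dose/τ) = Css × CL.
Dose = Css × CL × τ / F = 7.25 × 4.909 × 8.78 / 0.85 = 367.6 mg

368 mg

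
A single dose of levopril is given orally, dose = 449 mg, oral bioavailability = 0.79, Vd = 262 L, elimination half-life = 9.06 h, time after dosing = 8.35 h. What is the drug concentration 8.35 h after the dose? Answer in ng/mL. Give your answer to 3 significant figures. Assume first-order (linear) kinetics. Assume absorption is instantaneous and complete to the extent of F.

715 ng/mL

Amount reaching circulation = F × Dose = 0.79 × 449.0 = 354.7 mg
C₀ = F·Dose / Vd = 354.7 / 262 = 1.354 mg/L
k = ln2 / t½ = 0.693147 / 9.06 = 0.07651 h⁻¹
C = C₀ · e^(−k·t) = 1.354 × e^(−0.07651 × 8.35)
  = 1.354 × 0.5279 = 0.7148 mg/L
Convert: 0.7148 mg/L × 1000 = 714.8 ng/mL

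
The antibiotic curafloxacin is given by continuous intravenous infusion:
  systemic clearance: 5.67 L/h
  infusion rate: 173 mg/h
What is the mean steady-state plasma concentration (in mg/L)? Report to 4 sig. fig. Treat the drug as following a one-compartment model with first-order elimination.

30.51 mg/L

At steady state Css = R₀ / CL = 173 / 5.670 = 30.51 mg/L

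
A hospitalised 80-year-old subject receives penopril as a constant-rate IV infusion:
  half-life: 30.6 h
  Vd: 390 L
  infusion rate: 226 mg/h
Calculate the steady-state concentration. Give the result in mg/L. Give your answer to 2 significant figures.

26 mg/L

k = ln2 / t½ = 0.693147 / 30.6 = 0.02265 h⁻¹
CL = k × Vd = 0.02265 × 390 = 8.834 L/h
At steady state Css = R₀ / CL = 226 / 8.834 = 25.58 mg/L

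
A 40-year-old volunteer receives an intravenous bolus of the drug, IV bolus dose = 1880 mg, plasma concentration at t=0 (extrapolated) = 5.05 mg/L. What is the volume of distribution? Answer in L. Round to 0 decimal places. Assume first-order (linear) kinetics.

372 L

Vd = Dose / C₀ = 1880 / 5.05 = 372.3 L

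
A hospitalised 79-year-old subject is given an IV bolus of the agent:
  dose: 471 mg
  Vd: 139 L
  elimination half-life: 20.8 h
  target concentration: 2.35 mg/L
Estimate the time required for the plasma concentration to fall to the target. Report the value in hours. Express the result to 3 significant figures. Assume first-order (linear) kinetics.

11.0 h

C₀ = Dose / Vd = 471.0 / 139 = 3.388 mg/L
k = ln2 / t½ = 0.693147 / 20.8 = 0.03332 h⁻¹
t = ln(C₀ / C) / k = ln(3.388 / 2.35) / 0.03332
  = ln(1.442) / 0.03332 = 0.3660 / 0.03332 = 10.98 h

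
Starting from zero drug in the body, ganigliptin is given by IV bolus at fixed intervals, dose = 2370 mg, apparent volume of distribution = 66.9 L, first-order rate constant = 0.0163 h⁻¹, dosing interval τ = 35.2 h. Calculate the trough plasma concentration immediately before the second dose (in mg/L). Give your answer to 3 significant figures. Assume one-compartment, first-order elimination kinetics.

20.0 mg/L

C₀ per dose = Dose / Vd = 2370 / 66.9 = 35.43 mg/L
Fraction remaining after one interval: r = e^(−kτ) = e^(−0.01630 × 35.2) = 0.5634
Before dose 2, 1 dose has been given (aged 1τ).
C_trough = C₀ × r = 35.43 × 0.5634 = 19.96 mg/L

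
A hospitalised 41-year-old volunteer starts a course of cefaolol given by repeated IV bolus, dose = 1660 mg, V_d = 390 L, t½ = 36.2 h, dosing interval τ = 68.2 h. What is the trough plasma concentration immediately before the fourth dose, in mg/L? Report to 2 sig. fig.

1.6 mg/L

C₀ per dose = Dose / Vd = 1660 / 390 = 4.256 mg/L
k = ln2 / t½ = 0.693147 / 36.2 = 0.01915 h⁻¹
Fraction remaining after one interval: r = e^(−kτ) = e^(−0.01915 × 68.2) = 0.2709
Before dose 4, 3 doses have been given (aged 1τ, 2τ, 3τ).
C_trough = C₀ × (r + r² + … + r^3) = C₀ × r(1−r^3)/(1−r)
        = 4.256 × 0.2709 × (1 − 0.01988) / (1 − 0.2709) = 1.550 mg/L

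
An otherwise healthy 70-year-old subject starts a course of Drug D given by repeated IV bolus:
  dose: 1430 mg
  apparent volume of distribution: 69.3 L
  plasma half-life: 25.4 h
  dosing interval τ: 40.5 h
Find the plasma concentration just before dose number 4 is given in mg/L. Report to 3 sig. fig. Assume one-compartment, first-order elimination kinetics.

9.84 mg/L

C₀ per dose = Dose / Vd = 1430 / 69.3 = 20.63 mg/L
k = ln2 / t½ = 0.693147 / 25.4 = 0.02729 h⁻¹
Fraction remaining after one interval: r = e^(−kτ) = e^(−0.02729 × 40.5) = 0.3311
Before dose 4, 3 doses have been given (aged 1τ, 2τ, 3τ).
C_trough = C₀ × (r + r² + … + r^3) = C₀ × r(1−r^3)/(1−r)
        = 20.63 × 0.3311 × (1 − 0.03630) / (1 − 0.3311) = 9.841 mg/L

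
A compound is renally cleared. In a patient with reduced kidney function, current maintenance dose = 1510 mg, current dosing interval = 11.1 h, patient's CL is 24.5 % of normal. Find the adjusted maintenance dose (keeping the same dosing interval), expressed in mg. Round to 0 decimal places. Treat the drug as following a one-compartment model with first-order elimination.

370 mg

To keep the same average steady-state level, dosing rate must scale with clearance.
CL ratio = 24.5 / 100 = 0.2450
New dose (same interval) = 1510 × 0.2450 = 370.0 mg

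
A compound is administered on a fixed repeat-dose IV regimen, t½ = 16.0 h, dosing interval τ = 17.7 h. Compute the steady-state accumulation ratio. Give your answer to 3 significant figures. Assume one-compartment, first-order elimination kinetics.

1.87

k = ln2 / t½ = 0.693147 / 16.0 = 0.04332 h⁻¹
e^(−kτ) = e^(−0.04332 × 17.7) = 0.4645
Accumulation ratio R = 1 / (1 − e^(−kτ)) = 1 / (1 − 0.4645) = 1.867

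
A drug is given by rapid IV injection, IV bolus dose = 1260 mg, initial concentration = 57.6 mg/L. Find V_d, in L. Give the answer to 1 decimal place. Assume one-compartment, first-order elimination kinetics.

21.9 L

Vd = Dose / C₀ = 1260 / 57.6 = 21.88 L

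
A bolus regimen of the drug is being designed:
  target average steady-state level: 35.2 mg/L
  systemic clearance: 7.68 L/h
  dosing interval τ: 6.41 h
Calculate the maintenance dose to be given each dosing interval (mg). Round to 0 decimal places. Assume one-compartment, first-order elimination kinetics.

1733 mg

At steady state, Dose/τ = Css × CL.
Dose = Css × CL × τ = 35.2 × 7.680 × 6.41 = 1733 mg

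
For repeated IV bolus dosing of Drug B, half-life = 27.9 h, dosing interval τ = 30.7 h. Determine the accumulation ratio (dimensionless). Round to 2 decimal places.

1.87

k = ln2 / t½ = 0.693147 / 27.9 = 0.02484 h⁻¹
e^(−kτ) = e^(−0.02484 × 30.7) = 0.4665
Accumulation ratio R = 1 / (1 − e^(−kτ)) = 1 / (1 − 0.4665) = 1.874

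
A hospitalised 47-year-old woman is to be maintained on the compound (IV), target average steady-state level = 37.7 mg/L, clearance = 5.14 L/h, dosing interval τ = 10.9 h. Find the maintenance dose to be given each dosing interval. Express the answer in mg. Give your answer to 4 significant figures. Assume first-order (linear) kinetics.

At steady state, Dose/τ = Css × CL.
Dose = Css × CL × τ = 37.7 × 5.140 × 10.9 = 2112 mg

2112 mg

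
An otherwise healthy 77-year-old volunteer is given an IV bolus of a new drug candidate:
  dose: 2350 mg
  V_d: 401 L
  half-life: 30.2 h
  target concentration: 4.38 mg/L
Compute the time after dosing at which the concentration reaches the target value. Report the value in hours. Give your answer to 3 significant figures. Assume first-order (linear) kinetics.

12.7 h

C₀ = Dose / Vd = 2350 / 401 = 5.860 mg/L
k = ln2 / t½ = 0.693147 / 30.2 = 0.02295 h⁻¹
t = ln(C₀ / C) / k = ln(5.860 / 4.38) / 0.02295
  = ln(1.338) / 0.02295 = 0.2912 / 0.02295 = 12.69 h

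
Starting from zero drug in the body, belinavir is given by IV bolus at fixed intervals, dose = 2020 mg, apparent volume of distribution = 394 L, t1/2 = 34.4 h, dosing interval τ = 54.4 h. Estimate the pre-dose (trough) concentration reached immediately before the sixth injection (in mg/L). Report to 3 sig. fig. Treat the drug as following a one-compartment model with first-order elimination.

C₀ per dose = Dose / Vd = 2020 / 394 = 5.127 mg/L
k = ln2 / t½ = 0.693147 / 34.4 = 0.02015 h⁻¹
Fraction remaining after one interval: r = e^(−kτ) = e^(−0.02015 × 54.4) = 0.3342
Before dose 6, 5 doses have been given (aged 1τ, 2τ, 3τ, 4τ, 5τ).
C_trough = C₀ × (r + r² + … + r^5) = C₀ × r(1−r^5)/(1−r)
        = 5.127 × 0.3342 × (1 − 0.004169) / (1 − 0.3342) = 2.563 mg/L

2.56 mg/L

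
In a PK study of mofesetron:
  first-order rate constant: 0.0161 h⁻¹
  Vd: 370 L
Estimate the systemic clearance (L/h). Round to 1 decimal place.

CL = k × Vd = 0.0161 × 370 = 5.957 L/h

6.0 L/h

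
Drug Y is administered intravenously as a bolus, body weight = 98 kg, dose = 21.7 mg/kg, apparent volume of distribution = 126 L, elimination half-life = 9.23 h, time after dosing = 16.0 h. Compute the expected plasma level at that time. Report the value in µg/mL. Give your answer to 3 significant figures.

Total dose = 21.7 × 98 = 2127 mg
C₀ = Dose / Vd = 2127 / 126 = 16.88 mg/L
k = ln2 / t½ = 0.693147 / 9.23 = 0.07510 h⁻¹
C = C₀ · e^(−k·t) = 16.88 × e^(−0.07510 × 16.0)
  = 16.88 × 0.3007 = 5.076 mg/L
(5.076 mg/L = 5.076 µg/mL)

5.08 µg/mL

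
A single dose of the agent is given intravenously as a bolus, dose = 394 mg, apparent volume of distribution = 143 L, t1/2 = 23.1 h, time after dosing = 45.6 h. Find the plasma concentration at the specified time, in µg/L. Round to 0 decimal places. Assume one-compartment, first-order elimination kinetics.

701 µg/L

C₀ = Dose / Vd = 394.0 / 143 = 2.755 mg/L
k = ln2 / t½ = 0.693147 / 23.1 = 0.03001 h⁻¹
C = C₀ · e^(−k·t) = 2.755 × e^(−0.03001 × 45.6)
  = 2.755 × 0.2545 = 0.7011 mg/L
Convert: 0.7011 mg/L × 1000 = 701.1 µg/L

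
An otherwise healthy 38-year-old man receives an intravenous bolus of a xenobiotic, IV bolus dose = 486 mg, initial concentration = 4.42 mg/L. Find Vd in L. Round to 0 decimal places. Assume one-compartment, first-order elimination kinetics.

Vd = Dose / C₀ = 486.0 / 4.42 = 110.0 L

110 L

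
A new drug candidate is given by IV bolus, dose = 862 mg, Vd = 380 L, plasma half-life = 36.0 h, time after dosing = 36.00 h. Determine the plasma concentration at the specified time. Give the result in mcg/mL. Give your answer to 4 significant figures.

1.134 mcg/mL

C₀ = Dose / Vd = 862.0 / 380 = 2.268 mg/L
k = ln2 / t½ = 0.693147 / 36.0 = 0.01925 h⁻¹
t / t½ = 36.00 / 36.0 = 1 half-lives
C = C₀ × (1/2)^1 = 2.268 × 0.5000 = 1.134 mg/L
(1.134 mg/L = 1.134 mcg/mL)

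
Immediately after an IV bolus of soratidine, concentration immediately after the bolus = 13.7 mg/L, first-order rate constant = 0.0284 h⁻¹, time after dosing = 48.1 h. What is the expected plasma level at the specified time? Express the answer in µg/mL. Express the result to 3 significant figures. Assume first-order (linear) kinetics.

3.50 µg/mL

C = C₀ · e^(−k·t) = 13.70 × e^(−0.02840 × 48.1)
  = 13.70 × 0.2551 = 3.495 mg/L
(3.495 mg/L = 3.495 µg/mL)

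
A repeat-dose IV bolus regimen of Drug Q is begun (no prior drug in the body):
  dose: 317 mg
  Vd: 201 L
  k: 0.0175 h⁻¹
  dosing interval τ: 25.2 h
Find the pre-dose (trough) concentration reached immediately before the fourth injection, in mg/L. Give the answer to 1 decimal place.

C₀ per dose = Dose / Vd = 317 / 201 = 1.577 mg/L
Fraction remaining after one interval: r = e^(−kτ) = e^(−0.01750 × 25.2) = 0.6434
Before dose 4, 3 doses have been given (aged 1τ, 2τ, 3τ).
C_trough = C₀ × (r + r² + … + r^3) = C₀ × r(1−r^3)/(1−r)
        = 1.577 × 0.6434 × (1 − 0.2663) / (1 − 0.6434) = 2.088 mg/L

2.1 mg/L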